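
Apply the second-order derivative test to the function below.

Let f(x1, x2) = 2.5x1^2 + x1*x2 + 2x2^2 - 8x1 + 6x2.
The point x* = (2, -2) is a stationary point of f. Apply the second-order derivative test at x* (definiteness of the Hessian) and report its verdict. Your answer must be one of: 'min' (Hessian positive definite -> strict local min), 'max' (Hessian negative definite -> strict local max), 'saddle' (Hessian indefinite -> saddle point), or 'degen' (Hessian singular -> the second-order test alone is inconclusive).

Compute the Hessian H = grad^2 f:
  H = [[5, 1], [1, 4]]
Verify stationarity: grad f(x*) = H x* + g = (0, 0).
Eigenvalues of H: 3.382, 5.618.
Both eigenvalues > 0, so H is positive definite -> x* is a strict local min.

min


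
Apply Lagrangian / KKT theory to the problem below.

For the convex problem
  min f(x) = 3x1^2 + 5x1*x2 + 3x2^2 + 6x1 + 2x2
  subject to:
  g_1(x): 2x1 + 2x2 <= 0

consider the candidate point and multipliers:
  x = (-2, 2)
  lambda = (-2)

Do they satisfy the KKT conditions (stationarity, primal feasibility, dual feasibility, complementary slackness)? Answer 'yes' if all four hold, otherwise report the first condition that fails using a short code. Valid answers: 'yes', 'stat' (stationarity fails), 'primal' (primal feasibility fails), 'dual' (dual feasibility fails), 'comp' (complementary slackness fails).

Gradient of f: grad f(x) = Q x + c = (4, 4)
Constraint values g_i(x) = a_i^T x - b_i:
  g_1((-2, 2)) = 0
Stationarity residual: grad f(x) + sum_i lambda_i a_i = (0, 0)
  -> stationarity OK
Primal feasibility (all g_i <= 0): OK
Dual feasibility (all lambda_i >= 0): FAILS
Complementary slackness (lambda_i * g_i(x) = 0 for all i): OK

Verdict: the first failing condition is dual_feasibility -> dual.

dual


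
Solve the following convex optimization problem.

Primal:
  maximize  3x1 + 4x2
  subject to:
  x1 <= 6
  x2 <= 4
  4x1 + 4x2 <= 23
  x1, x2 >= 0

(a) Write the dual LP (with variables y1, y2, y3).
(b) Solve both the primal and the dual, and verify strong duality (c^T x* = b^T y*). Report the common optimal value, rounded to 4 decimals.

The standard primal-dual pair for 'max c^T x s.t. A x <= b, x >= 0' is:
  Dual:  min b^T y  s.t.  A^T y >= c,  y >= 0.

So the dual LP is:
  minimize  6y1 + 4y2 + 23y3
  subject to:
    y1 + 4y3 >= 3
    y2 + 4y3 >= 4
    y1, y2, y3 >= 0

Solving the primal: x* = (1.75, 4).
  primal value c^T x* = 21.25.
Solving the dual: y* = (0, 1, 0.75).
  dual value b^T y* = 21.25.
Strong duality: c^T x* = b^T y*. Confirmed.

21.25


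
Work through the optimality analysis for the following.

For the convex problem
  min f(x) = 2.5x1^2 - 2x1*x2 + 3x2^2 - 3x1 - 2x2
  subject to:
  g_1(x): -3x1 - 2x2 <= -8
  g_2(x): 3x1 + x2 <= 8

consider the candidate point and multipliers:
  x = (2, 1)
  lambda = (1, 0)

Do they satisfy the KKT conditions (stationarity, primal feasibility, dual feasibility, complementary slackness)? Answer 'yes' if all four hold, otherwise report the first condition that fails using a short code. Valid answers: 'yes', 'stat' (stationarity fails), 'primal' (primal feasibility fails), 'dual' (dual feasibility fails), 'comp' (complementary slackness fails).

Gradient of f: grad f(x) = Q x + c = (5, 0)
Constraint values g_i(x) = a_i^T x - b_i:
  g_1((2, 1)) = 0
  g_2((2, 1)) = -1
Stationarity residual: grad f(x) + sum_i lambda_i a_i = (2, -2)
  -> stationarity FAILS
Primal feasibility (all g_i <= 0): OK
Dual feasibility (all lambda_i >= 0): OK
Complementary slackness (lambda_i * g_i(x) = 0 for all i): OK

Verdict: the first failing condition is stationarity -> stat.

stat


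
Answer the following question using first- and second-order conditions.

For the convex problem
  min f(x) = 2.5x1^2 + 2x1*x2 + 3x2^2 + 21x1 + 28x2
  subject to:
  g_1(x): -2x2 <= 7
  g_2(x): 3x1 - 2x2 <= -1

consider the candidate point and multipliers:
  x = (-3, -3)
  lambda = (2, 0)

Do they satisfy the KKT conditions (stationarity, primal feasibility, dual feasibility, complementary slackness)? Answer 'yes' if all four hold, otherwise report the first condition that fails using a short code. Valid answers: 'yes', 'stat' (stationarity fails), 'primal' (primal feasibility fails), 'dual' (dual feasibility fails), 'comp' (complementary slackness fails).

Gradient of f: grad f(x) = Q x + c = (0, 4)
Constraint values g_i(x) = a_i^T x - b_i:
  g_1((-3, -3)) = -1
  g_2((-3, -3)) = -2
Stationarity residual: grad f(x) + sum_i lambda_i a_i = (0, 0)
  -> stationarity OK
Primal feasibility (all g_i <= 0): OK
Dual feasibility (all lambda_i >= 0): OK
Complementary slackness (lambda_i * g_i(x) = 0 for all i): FAILS

Verdict: the first failing condition is complementary_slackness -> comp.

comp


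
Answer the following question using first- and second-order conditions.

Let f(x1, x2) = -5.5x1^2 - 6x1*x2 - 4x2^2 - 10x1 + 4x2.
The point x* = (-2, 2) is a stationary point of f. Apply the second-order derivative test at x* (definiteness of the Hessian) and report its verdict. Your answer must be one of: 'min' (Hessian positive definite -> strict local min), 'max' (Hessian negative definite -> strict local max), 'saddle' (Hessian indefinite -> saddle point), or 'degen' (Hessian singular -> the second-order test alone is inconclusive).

Compute the Hessian H = grad^2 f:
  H = [[-11, -6], [-6, -8]]
Verify stationarity: grad f(x*) = H x* + g = (0, 0).
Eigenvalues of H: -15.6847, -3.3153.
Both eigenvalues < 0, so H is negative definite -> x* is a strict local max.

max


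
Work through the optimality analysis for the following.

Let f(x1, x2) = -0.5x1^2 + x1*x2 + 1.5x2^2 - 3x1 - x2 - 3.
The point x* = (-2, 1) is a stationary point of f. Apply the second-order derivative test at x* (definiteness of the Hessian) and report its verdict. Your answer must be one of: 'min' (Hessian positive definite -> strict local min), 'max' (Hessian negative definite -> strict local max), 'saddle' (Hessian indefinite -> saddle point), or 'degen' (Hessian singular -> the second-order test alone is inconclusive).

Compute the Hessian H = grad^2 f:
  H = [[-1, 1], [1, 3]]
Verify stationarity: grad f(x*) = H x* + g = (0, 0).
Eigenvalues of H: -1.2361, 3.2361.
Eigenvalues have mixed signs, so H is indefinite -> x* is a saddle point.

saddle


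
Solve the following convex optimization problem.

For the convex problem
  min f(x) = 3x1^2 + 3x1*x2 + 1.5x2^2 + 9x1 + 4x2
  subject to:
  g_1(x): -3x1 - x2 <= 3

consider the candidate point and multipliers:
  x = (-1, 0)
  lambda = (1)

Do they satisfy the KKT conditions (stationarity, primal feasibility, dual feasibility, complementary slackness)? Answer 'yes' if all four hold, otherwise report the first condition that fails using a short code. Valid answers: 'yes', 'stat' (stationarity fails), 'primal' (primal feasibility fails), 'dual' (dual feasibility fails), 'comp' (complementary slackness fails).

Gradient of f: grad f(x) = Q x + c = (3, 1)
Constraint values g_i(x) = a_i^T x - b_i:
  g_1((-1, 0)) = 0
Stationarity residual: grad f(x) + sum_i lambda_i a_i = (0, 0)
  -> stationarity OK
Primal feasibility (all g_i <= 0): OK
Dual feasibility (all lambda_i >= 0): OK
Complementary slackness (lambda_i * g_i(x) = 0 for all i): OK

Verdict: yes, KKT holds.

yes


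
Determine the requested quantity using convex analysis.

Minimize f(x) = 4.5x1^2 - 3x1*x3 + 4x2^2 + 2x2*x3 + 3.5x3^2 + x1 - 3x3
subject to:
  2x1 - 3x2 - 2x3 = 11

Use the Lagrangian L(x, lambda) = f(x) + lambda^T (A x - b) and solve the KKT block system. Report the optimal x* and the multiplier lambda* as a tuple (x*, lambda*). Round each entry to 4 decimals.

Form the Lagrangian:
  L(x, lambda) = (1/2) x^T Q x + c^T x + lambda^T (A x - b)
Stationarity (grad_x L = 0): Q x + c + A^T lambda = 0.
Primal feasibility: A x = b.

This gives the KKT block system:
  [ Q   A^T ] [ x     ]   [-c ]
  [ A    0  ] [ lambda ] = [ b ]

Solving the linear system:
  x*      = (1.3684, -2.5789, -0.2632)
  lambda* = (-7.0526)
  f(x*)   = 39.8684

x* = (1.3684, -2.5789, -0.2632), lambda* = (-7.0526)


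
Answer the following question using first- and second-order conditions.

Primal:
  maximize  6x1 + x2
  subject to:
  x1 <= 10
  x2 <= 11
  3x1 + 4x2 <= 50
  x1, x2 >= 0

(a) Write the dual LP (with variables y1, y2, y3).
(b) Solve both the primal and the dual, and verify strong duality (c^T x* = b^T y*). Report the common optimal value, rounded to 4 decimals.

The standard primal-dual pair for 'max c^T x s.t. A x <= b, x >= 0' is:
  Dual:  min b^T y  s.t.  A^T y >= c,  y >= 0.

So the dual LP is:
  minimize  10y1 + 11y2 + 50y3
  subject to:
    y1 + 3y3 >= 6
    y2 + 4y3 >= 1
    y1, y2, y3 >= 0

Solving the primal: x* = (10, 5).
  primal value c^T x* = 65.
Solving the dual: y* = (5.25, 0, 0.25).
  dual value b^T y* = 65.
Strong duality: c^T x* = b^T y*. Confirmed.

65


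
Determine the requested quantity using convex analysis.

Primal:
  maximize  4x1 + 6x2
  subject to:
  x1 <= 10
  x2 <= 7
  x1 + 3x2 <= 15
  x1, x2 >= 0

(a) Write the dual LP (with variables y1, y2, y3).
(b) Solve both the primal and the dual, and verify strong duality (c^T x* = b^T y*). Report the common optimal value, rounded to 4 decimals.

The standard primal-dual pair for 'max c^T x s.t. A x <= b, x >= 0' is:
  Dual:  min b^T y  s.t.  A^T y >= c,  y >= 0.

So the dual LP is:
  minimize  10y1 + 7y2 + 15y3
  subject to:
    y1 + y3 >= 4
    y2 + 3y3 >= 6
    y1, y2, y3 >= 0

Solving the primal: x* = (10, 1.6667).
  primal value c^T x* = 50.
Solving the dual: y* = (2, 0, 2).
  dual value b^T y* = 50.
Strong duality: c^T x* = b^T y*. Confirmed.

50


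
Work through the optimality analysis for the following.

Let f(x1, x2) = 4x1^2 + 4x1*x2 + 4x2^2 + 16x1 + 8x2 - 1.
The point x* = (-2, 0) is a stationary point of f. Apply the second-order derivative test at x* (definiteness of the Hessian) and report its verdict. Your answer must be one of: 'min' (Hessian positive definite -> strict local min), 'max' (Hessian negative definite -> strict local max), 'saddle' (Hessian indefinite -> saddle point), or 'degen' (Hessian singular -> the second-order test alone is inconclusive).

Compute the Hessian H = grad^2 f:
  H = [[8, 4], [4, 8]]
Verify stationarity: grad f(x*) = H x* + g = (0, 0).
Eigenvalues of H: 4, 12.
Both eigenvalues > 0, so H is positive definite -> x* is a strict local min.

min


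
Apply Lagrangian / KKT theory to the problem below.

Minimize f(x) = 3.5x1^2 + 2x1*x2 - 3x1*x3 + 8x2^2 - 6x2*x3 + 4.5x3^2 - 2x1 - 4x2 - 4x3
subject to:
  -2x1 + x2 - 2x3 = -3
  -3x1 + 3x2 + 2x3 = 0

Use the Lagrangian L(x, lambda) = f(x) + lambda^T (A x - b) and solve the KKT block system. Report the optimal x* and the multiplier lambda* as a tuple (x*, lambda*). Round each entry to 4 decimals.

Form the Lagrangian:
  L(x, lambda) = (1/2) x^T Q x + c^T x + lambda^T (A x - b)
Stationarity (grad_x L = 0): Q x + c + A^T lambda = 0.
Primal feasibility: A x = b.

This gives the KKT block system:
  [ Q   A^T ] [ x     ]   [-c ]
  [ A    0  ] [ lambda ] = [ b ]

Solving the linear system:
  x*      = (0.8517, 0.3146, 0.8056)
  lambda* = (0.0772, 0.6732)
  f(x*)   = -2.9763

x* = (0.8517, 0.3146, 0.8056), lambda* = (0.0772, 0.6732)


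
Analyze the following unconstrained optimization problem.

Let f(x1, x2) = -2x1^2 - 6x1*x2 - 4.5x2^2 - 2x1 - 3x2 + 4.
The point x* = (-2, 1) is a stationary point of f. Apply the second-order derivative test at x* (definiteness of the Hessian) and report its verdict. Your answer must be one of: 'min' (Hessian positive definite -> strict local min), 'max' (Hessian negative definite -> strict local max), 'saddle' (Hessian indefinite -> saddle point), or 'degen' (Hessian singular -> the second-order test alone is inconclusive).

Compute the Hessian H = grad^2 f:
  H = [[-4, -6], [-6, -9]]
Verify stationarity: grad f(x*) = H x* + g = (0, 0).
Eigenvalues of H: -13, 0.
H has a zero eigenvalue (singular; negative semidefinite but not definite), so H is neither positive definite, negative definite, nor indefinite. The second-order test alone is inconclusive -> degen.
(Indeed, f is constant along the null direction of H through x*, so x* is not a strict local extremum.)

degen


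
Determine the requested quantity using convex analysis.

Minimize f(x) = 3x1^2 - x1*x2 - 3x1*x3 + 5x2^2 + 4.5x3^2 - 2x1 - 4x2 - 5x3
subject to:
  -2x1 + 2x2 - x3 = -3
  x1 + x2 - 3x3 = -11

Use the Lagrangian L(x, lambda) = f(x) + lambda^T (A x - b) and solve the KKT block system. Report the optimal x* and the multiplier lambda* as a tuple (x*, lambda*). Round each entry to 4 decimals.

Form the Lagrangian:
  L(x, lambda) = (1/2) x^T Q x + c^T x + lambda^T (A x - b)
Stationarity (grad_x L = 0): Q x + c + A^T lambda = 0.
Primal feasibility: A x = b.

This gives the KKT block system:
  [ Q   A^T ] [ x     ]   [-c ]
  [ A    0  ] [ lambda ] = [ b ]

Solving the linear system:
  x*      = (-0.4024, -0.1633, 3.4781)
  lambda* = (-2.3636, 9.9579)
  f(x*)   = 43.2567

x* = (-0.4024, -0.1633, 3.4781), lambda* = (-2.3636, 9.9579)


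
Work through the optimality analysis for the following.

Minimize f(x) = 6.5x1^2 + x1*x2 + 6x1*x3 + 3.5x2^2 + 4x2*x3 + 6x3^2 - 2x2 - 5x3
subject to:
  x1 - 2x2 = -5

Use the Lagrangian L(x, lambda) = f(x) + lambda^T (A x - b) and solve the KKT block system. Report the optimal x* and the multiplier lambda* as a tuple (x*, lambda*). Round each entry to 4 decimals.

Form the Lagrangian:
  L(x, lambda) = (1/2) x^T Q x + c^T x + lambda^T (A x - b)
Stationarity (grad_x L = 0): Q x + c + A^T lambda = 0.
Primal feasibility: A x = b.

This gives the KKT block system:
  [ Q   A^T ] [ x     ]   [-c ]
  [ A    0  ] [ lambda ] = [ b ]

Solving the linear system:
  x*      = (-0.664, 2.168, 0.026)
  lambda* = (6.308)
  f(x*)   = 13.537

x* = (-0.664, 2.168, 0.026), lambda* = (6.308)


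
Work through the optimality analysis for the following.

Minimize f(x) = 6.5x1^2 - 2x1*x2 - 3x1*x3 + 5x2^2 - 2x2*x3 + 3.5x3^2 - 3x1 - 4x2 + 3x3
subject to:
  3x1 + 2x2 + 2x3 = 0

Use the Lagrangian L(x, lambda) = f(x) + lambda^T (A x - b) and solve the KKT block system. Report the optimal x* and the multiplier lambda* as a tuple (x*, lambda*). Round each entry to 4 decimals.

Form the Lagrangian:
  L(x, lambda) = (1/2) x^T Q x + c^T x + lambda^T (A x - b)
Stationarity (grad_x L = 0): Q x + c + A^T lambda = 0.
Primal feasibility: A x = b.

This gives the KKT block system:
  [ Q   A^T ] [ x     ]   [-c ]
  [ A    0  ] [ lambda ] = [ b ]

Solving the linear system:
  x*      = (0.0961, 0.267, -0.4112)
  lambda* = (0.3502)
  f(x*)   = -1.2948

x* = (0.0961, 0.267, -0.4112), lambda* = (0.3502)


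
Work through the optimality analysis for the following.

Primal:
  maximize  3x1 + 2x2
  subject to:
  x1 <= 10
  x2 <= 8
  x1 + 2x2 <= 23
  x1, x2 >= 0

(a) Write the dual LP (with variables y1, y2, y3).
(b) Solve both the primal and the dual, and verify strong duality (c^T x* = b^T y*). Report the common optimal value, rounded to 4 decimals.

The standard primal-dual pair for 'max c^T x s.t. A x <= b, x >= 0' is:
  Dual:  min b^T y  s.t.  A^T y >= c,  y >= 0.

So the dual LP is:
  minimize  10y1 + 8y2 + 23y3
  subject to:
    y1 + y3 >= 3
    y2 + 2y3 >= 2
    y1, y2, y3 >= 0

Solving the primal: x* = (10, 6.5).
  primal value c^T x* = 43.
Solving the dual: y* = (2, 0, 1).
  dual value b^T y* = 43.
Strong duality: c^T x* = b^T y*. Confirmed.

43


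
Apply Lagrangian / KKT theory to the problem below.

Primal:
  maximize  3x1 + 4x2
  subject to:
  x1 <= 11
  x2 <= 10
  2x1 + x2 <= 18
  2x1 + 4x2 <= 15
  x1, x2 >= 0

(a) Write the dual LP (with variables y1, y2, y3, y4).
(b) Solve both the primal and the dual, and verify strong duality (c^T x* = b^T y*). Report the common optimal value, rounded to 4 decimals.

The standard primal-dual pair for 'max c^T x s.t. A x <= b, x >= 0' is:
  Dual:  min b^T y  s.t.  A^T y >= c,  y >= 0.

So the dual LP is:
  minimize  11y1 + 10y2 + 18y3 + 15y4
  subject to:
    y1 + 2y3 + 2y4 >= 3
    y2 + y3 + 4y4 >= 4
    y1, y2, y3, y4 >= 0

Solving the primal: x* = (7.5, 0).
  primal value c^T x* = 22.5.
Solving the dual: y* = (0, 0, 0, 1.5).
  dual value b^T y* = 22.5.
Strong duality: c^T x* = b^T y*. Confirmed.

22.5


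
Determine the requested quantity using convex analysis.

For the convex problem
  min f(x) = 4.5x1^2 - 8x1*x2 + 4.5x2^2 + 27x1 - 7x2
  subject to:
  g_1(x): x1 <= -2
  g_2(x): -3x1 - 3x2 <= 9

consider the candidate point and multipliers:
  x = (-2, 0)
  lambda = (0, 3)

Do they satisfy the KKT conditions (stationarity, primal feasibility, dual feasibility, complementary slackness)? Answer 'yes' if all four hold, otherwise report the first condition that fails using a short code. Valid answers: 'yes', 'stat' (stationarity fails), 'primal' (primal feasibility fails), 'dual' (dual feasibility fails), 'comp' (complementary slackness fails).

Gradient of f: grad f(x) = Q x + c = (9, 9)
Constraint values g_i(x) = a_i^T x - b_i:
  g_1((-2, 0)) = 0
  g_2((-2, 0)) = -3
Stationarity residual: grad f(x) + sum_i lambda_i a_i = (0, 0)
  -> stationarity OK
Primal feasibility (all g_i <= 0): OK
Dual feasibility (all lambda_i >= 0): OK
Complementary slackness (lambda_i * g_i(x) = 0 for all i): FAILS

Verdict: the first failing condition is complementary_slackness -> comp.

comp


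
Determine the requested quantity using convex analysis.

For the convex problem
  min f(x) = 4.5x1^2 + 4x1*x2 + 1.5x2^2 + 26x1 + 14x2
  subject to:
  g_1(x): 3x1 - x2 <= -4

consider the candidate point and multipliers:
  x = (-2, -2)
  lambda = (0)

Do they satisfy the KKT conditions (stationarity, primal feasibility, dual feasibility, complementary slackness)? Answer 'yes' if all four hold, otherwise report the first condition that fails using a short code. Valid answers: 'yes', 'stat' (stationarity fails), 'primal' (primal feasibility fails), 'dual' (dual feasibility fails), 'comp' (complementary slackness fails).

Gradient of f: grad f(x) = Q x + c = (0, 0)
Constraint values g_i(x) = a_i^T x - b_i:
  g_1((-2, -2)) = 0
Stationarity residual: grad f(x) + sum_i lambda_i a_i = (0, 0)
  -> stationarity OK
Primal feasibility (all g_i <= 0): OK
Dual feasibility (all lambda_i >= 0): OK
Complementary slackness (lambda_i * g_i(x) = 0 for all i): OK

Verdict: yes, KKT holds.

yes


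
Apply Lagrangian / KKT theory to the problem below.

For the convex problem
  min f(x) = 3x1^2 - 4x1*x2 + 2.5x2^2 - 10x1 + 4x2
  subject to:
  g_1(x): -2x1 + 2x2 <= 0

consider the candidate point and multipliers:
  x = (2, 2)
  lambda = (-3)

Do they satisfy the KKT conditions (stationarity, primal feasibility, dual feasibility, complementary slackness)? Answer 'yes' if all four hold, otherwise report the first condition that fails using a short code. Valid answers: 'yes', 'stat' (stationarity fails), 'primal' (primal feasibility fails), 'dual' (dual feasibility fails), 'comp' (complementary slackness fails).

Gradient of f: grad f(x) = Q x + c = (-6, 6)
Constraint values g_i(x) = a_i^T x - b_i:
  g_1((2, 2)) = 0
Stationarity residual: grad f(x) + sum_i lambda_i a_i = (0, 0)
  -> stationarity OK
Primal feasibility (all g_i <= 0): OK
Dual feasibility (all lambda_i >= 0): FAILS
Complementary slackness (lambda_i * g_i(x) = 0 for all i): OK

Verdict: the first failing condition is dual_feasibility -> dual.

dual


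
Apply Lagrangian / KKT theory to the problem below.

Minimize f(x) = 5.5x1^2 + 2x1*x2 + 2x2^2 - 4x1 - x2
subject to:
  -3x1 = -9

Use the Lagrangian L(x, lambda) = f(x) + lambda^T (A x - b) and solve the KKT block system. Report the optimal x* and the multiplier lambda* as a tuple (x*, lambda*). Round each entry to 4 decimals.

Form the Lagrangian:
  L(x, lambda) = (1/2) x^T Q x + c^T x + lambda^T (A x - b)
Stationarity (grad_x L = 0): Q x + c + A^T lambda = 0.
Primal feasibility: A x = b.

This gives the KKT block system:
  [ Q   A^T ] [ x     ]   [-c ]
  [ A    0  ] [ lambda ] = [ b ]

Solving the linear system:
  x*      = (3, -1.25)
  lambda* = (8.8333)
  f(x*)   = 34.375

x* = (3, -1.25), lambda* = (8.8333)


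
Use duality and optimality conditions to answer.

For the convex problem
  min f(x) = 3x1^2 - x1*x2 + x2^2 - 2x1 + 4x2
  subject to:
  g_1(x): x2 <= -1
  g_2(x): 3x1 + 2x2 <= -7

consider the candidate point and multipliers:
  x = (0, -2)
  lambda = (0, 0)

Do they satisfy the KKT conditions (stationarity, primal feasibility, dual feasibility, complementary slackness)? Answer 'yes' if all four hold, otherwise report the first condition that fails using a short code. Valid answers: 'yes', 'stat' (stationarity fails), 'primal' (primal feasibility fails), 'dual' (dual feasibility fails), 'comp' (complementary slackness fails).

Gradient of f: grad f(x) = Q x + c = (0, 0)
Constraint values g_i(x) = a_i^T x - b_i:
  g_1((0, -2)) = -1
  g_2((0, -2)) = 3
Stationarity residual: grad f(x) + sum_i lambda_i a_i = (0, 0)
  -> stationarity OK
Primal feasibility (all g_i <= 0): FAILS
Dual feasibility (all lambda_i >= 0): OK
Complementary slackness (lambda_i * g_i(x) = 0 for all i): OK

Verdict: the first failing condition is primal_feasibility -> primal.

primal


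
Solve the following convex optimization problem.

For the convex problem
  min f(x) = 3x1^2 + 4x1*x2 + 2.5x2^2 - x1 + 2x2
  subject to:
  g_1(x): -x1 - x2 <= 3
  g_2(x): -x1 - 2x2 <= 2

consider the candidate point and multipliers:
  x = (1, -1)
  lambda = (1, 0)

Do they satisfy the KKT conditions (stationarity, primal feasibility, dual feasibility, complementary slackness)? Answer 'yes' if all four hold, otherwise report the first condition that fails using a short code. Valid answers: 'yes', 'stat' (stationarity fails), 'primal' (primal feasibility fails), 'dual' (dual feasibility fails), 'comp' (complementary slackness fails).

Gradient of f: grad f(x) = Q x + c = (1, 1)
Constraint values g_i(x) = a_i^T x - b_i:
  g_1((1, -1)) = -3
  g_2((1, -1)) = -1
Stationarity residual: grad f(x) + sum_i lambda_i a_i = (0, 0)
  -> stationarity OK
Primal feasibility (all g_i <= 0): OK
Dual feasibility (all lambda_i >= 0): OK
Complementary slackness (lambda_i * g_i(x) = 0 for all i): FAILS

Verdict: the first failing condition is complementary_slackness -> comp.

comp


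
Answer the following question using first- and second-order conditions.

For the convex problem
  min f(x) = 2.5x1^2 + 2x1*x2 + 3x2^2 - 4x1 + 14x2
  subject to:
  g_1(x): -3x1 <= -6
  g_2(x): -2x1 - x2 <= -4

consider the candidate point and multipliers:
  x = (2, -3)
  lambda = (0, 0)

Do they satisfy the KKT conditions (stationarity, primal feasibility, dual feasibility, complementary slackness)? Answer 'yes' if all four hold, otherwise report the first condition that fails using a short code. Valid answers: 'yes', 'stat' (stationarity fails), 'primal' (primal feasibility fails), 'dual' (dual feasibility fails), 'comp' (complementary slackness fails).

Gradient of f: grad f(x) = Q x + c = (0, 0)
Constraint values g_i(x) = a_i^T x - b_i:
  g_1((2, -3)) = 0
  g_2((2, -3)) = 3
Stationarity residual: grad f(x) + sum_i lambda_i a_i = (0, 0)
  -> stationarity OK
Primal feasibility (all g_i <= 0): FAILS
Dual feasibility (all lambda_i >= 0): OK
Complementary slackness (lambda_i * g_i(x) = 0 for all i): OK

Verdict: the first failing condition is primal_feasibility -> primal.

primal


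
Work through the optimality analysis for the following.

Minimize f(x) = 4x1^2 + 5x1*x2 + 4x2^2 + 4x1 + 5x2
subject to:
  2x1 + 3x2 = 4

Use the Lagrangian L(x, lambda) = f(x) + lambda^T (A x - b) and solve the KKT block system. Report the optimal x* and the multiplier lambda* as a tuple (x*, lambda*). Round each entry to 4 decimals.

Form the Lagrangian:
  L(x, lambda) = (1/2) x^T Q x + c^T x + lambda^T (A x - b)
Stationarity (grad_x L = 0): Q x + c + A^T lambda = 0.
Primal feasibility: A x = b.

This gives the KKT block system:
  [ Q   A^T ] [ x     ]   [-c ]
  [ A    0  ] [ lambda ] = [ b ]

Solving the linear system:
  x*      = (-0.0455, 1.3636)
  lambda* = (-5.2273)
  f(x*)   = 13.7727

x* = (-0.0455, 1.3636), lambda* = (-5.2273)


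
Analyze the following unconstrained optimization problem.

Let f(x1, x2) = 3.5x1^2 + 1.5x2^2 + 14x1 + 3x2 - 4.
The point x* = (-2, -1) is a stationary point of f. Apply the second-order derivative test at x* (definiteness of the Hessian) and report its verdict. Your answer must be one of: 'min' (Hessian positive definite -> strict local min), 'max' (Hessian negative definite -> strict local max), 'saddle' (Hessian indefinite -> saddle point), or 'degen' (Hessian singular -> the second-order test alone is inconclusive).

Compute the Hessian H = grad^2 f:
  H = [[7, 0], [0, 3]]
Verify stationarity: grad f(x*) = H x* + g = (0, 0).
Eigenvalues of H: 3, 7.
Both eigenvalues > 0, so H is positive definite -> x* is a strict local min.

min


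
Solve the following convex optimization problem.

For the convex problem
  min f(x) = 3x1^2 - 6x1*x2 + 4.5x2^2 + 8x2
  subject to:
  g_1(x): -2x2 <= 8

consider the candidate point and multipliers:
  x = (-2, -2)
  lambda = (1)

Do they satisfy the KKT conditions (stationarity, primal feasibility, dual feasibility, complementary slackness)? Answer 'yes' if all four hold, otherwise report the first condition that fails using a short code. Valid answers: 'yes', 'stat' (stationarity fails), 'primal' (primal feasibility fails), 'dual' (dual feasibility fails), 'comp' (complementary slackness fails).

Gradient of f: grad f(x) = Q x + c = (0, 2)
Constraint values g_i(x) = a_i^T x - b_i:
  g_1((-2, -2)) = -4
Stationarity residual: grad f(x) + sum_i lambda_i a_i = (0, 0)
  -> stationarity OK
Primal feasibility (all g_i <= 0): OK
Dual feasibility (all lambda_i >= 0): OK
Complementary slackness (lambda_i * g_i(x) = 0 for all i): FAILS

Verdict: the first failing condition is complementary_slackness -> comp.

comp


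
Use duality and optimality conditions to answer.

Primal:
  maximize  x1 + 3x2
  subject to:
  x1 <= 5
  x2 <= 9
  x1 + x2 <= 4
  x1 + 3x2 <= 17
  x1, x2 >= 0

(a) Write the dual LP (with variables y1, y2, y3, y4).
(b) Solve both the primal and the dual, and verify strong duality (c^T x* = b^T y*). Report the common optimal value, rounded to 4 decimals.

The standard primal-dual pair for 'max c^T x s.t. A x <= b, x >= 0' is:
  Dual:  min b^T y  s.t.  A^T y >= c,  y >= 0.

So the dual LP is:
  minimize  5y1 + 9y2 + 4y3 + 17y4
  subject to:
    y1 + y3 + y4 >= 1
    y2 + y3 + 3y4 >= 3
    y1, y2, y3, y4 >= 0

Solving the primal: x* = (0, 4).
  primal value c^T x* = 12.
Solving the dual: y* = (0, 0, 3, 0).
  dual value b^T y* = 12.
Strong duality: c^T x* = b^T y*. Confirmed.

12


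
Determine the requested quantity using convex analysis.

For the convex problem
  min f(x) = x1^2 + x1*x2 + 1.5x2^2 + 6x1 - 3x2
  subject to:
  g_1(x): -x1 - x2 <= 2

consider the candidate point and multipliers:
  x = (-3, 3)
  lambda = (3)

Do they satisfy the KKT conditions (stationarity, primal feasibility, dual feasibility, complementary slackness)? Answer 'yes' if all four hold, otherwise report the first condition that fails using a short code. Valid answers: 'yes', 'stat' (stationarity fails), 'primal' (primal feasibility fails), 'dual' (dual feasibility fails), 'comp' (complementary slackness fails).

Gradient of f: grad f(x) = Q x + c = (3, 3)
Constraint values g_i(x) = a_i^T x - b_i:
  g_1((-3, 3)) = -2
Stationarity residual: grad f(x) + sum_i lambda_i a_i = (0, 0)
  -> stationarity OK
Primal feasibility (all g_i <= 0): OK
Dual feasibility (all lambda_i >= 0): OK
Complementary slackness (lambda_i * g_i(x) = 0 for all i): FAILS

Verdict: the first failing condition is complementary_slackness -> comp.

comp


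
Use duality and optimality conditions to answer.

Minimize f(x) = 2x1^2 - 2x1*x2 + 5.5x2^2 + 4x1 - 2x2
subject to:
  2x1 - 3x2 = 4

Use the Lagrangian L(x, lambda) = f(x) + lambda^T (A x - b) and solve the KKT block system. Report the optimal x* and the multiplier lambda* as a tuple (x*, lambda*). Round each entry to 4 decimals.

Form the Lagrangian:
  L(x, lambda) = (1/2) x^T Q x + c^T x + lambda^T (A x - b)
Stationarity (grad_x L = 0): Q x + c + A^T lambda = 0.
Primal feasibility: A x = b.

This gives the KKT block system:
  [ Q   A^T ] [ x     ]   [-c ]
  [ A    0  ] [ lambda ] = [ b ]

Solving the linear system:
  x*      = (0.7143, -0.8571)
  lambda* = (-4.2857)
  f(x*)   = 10.8571

x* = (0.7143, -0.8571), lambda* = (-4.2857)


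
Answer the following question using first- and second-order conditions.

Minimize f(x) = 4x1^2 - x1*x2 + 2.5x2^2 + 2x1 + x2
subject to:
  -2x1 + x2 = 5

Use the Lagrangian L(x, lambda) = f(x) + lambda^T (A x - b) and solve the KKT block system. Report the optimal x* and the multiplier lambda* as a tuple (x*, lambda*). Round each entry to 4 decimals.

Form the Lagrangian:
  L(x, lambda) = (1/2) x^T Q x + c^T x + lambda^T (A x - b)
Stationarity (grad_x L = 0): Q x + c + A^T lambda = 0.
Primal feasibility: A x = b.

This gives the KKT block system:
  [ Q   A^T ] [ x     ]   [-c ]
  [ A    0  ] [ lambda ] = [ b ]

Solving the linear system:
  x*      = (-2.0417, 0.9167)
  lambda* = (-7.625)
  f(x*)   = 17.4792

x* = (-2.0417, 0.9167), lambda* = (-7.625)


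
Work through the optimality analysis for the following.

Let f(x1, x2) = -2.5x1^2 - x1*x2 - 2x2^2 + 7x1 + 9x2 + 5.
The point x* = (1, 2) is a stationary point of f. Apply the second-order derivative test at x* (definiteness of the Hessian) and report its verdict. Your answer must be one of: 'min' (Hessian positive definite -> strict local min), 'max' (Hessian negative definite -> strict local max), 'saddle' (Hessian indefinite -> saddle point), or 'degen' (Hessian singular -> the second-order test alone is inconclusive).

Compute the Hessian H = grad^2 f:
  H = [[-5, -1], [-1, -4]]
Verify stationarity: grad f(x*) = H x* + g = (0, 0).
Eigenvalues of H: -5.618, -3.382.
Both eigenvalues < 0, so H is negative definite -> x* is a strict local max.

max


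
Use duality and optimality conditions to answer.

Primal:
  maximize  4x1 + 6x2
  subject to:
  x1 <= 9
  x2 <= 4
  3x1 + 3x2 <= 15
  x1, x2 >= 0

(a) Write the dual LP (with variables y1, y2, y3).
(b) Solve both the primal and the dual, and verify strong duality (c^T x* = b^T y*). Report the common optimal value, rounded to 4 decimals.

The standard primal-dual pair for 'max c^T x s.t. A x <= b, x >= 0' is:
  Dual:  min b^T y  s.t.  A^T y >= c,  y >= 0.

So the dual LP is:
  minimize  9y1 + 4y2 + 15y3
  subject to:
    y1 + 3y3 >= 4
    y2 + 3y3 >= 6
    y1, y2, y3 >= 0

Solving the primal: x* = (1, 4).
  primal value c^T x* = 28.
Solving the dual: y* = (0, 2, 1.3333).
  dual value b^T y* = 28.
Strong duality: c^T x* = b^T y*. Confirmed.

28


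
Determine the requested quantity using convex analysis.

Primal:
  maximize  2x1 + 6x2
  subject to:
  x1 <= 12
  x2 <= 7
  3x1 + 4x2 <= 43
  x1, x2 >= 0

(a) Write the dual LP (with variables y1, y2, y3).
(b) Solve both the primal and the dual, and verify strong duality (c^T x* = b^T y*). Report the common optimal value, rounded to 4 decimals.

The standard primal-dual pair for 'max c^T x s.t. A x <= b, x >= 0' is:
  Dual:  min b^T y  s.t.  A^T y >= c,  y >= 0.

So the dual LP is:
  minimize  12y1 + 7y2 + 43y3
  subject to:
    y1 + 3y3 >= 2
    y2 + 4y3 >= 6
    y1, y2, y3 >= 0

Solving the primal: x* = (5, 7).
  primal value c^T x* = 52.
Solving the dual: y* = (0, 3.3333, 0.6667).
  dual value b^T y* = 52.
Strong duality: c^T x* = b^T y*. Confirmed.

52


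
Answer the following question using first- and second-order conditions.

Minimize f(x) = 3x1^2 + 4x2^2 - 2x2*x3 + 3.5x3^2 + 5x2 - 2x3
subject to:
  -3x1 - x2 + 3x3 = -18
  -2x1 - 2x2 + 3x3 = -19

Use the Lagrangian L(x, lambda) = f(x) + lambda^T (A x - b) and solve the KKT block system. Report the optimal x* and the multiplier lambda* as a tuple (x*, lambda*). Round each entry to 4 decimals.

Form the Lagrangian:
  L(x, lambda) = (1/2) x^T Q x + c^T x + lambda^T (A x - b)
Stationarity (grad_x L = 0): Q x + c + A^T lambda = 0.
Primal feasibility: A x = b.

This gives the KKT block system:
  [ Q   A^T ] [ x     ]   [-c ]
  [ A    0  ] [ lambda ] = [ b ]

Solving the linear system:
  x*      = (1.6053, 2.6053, -3.5263)
  lambda* = (-11.6316, 22.2632)
  f(x*)   = 116.8553

x* = (1.6053, 2.6053, -3.5263), lambda* = (-11.6316, 22.2632)


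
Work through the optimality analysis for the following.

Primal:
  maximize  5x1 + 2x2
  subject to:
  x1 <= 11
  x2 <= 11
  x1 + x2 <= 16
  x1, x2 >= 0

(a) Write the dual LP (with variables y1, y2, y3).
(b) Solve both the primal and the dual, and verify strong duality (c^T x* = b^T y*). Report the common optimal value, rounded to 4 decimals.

The standard primal-dual pair for 'max c^T x s.t. A x <= b, x >= 0' is:
  Dual:  min b^T y  s.t.  A^T y >= c,  y >= 0.

So the dual LP is:
  minimize  11y1 + 11y2 + 16y3
  subject to:
    y1 + y3 >= 5
    y2 + y3 >= 2
    y1, y2, y3 >= 0

Solving the primal: x* = (11, 5).
  primal value c^T x* = 65.
Solving the dual: y* = (3, 0, 2).
  dual value b^T y* = 65.
Strong duality: c^T x* = b^T y*. Confirmed.

65


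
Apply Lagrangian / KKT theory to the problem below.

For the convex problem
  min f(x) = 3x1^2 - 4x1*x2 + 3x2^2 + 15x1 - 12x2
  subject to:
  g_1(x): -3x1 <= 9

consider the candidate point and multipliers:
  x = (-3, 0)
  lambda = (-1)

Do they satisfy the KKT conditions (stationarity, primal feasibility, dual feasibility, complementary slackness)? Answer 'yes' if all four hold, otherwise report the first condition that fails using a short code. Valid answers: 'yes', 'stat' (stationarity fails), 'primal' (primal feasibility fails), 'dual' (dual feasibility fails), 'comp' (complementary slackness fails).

Gradient of f: grad f(x) = Q x + c = (-3, 0)
Constraint values g_i(x) = a_i^T x - b_i:
  g_1((-3, 0)) = 0
Stationarity residual: grad f(x) + sum_i lambda_i a_i = (0, 0)
  -> stationarity OK
Primal feasibility (all g_i <= 0): OK
Dual feasibility (all lambda_i >= 0): FAILS
Complementary slackness (lambda_i * g_i(x) = 0 for all i): OK

Verdict: the first failing condition is dual_feasibility -> dual.

dual


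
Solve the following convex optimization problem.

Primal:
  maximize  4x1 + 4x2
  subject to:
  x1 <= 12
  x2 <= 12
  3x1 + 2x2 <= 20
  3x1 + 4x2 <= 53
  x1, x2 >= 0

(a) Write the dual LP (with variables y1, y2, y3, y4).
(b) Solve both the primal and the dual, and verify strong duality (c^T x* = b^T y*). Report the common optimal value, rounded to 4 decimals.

The standard primal-dual pair for 'max c^T x s.t. A x <= b, x >= 0' is:
  Dual:  min b^T y  s.t.  A^T y >= c,  y >= 0.

So the dual LP is:
  minimize  12y1 + 12y2 + 20y3 + 53y4
  subject to:
    y1 + 3y3 + 3y4 >= 4
    y2 + 2y3 + 4y4 >= 4
    y1, y2, y3, y4 >= 0

Solving the primal: x* = (0, 10).
  primal value c^T x* = 40.
Solving the dual: y* = (0, 0, 2, 0).
  dual value b^T y* = 40.
Strong duality: c^T x* = b^T y*. Confirmed.

40


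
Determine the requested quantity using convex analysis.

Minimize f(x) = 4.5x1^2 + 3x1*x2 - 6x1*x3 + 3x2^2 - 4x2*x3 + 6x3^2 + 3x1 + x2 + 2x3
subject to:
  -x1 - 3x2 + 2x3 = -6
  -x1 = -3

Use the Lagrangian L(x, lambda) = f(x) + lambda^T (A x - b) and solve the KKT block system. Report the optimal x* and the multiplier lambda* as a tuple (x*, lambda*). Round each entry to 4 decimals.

Form the Lagrangian:
  L(x, lambda) = (1/2) x^T Q x + c^T x + lambda^T (A x - b)
Stationarity (grad_x L = 0): Q x + c + A^T lambda = 0.
Primal feasibility: A x = b.

This gives the KKT block system:
  [ Q   A^T ] [ x     ]   [-c ]
  [ A    0  ] [ lambda ] = [ b ]

Solving the linear system:
  x*      = (3, 1.6667, 1)
  lambda* = (5.3333, 23.6667)
  f(x*)   = 57.8333

x* = (3, 1.6667, 1), lambda* = (5.3333, 23.6667)


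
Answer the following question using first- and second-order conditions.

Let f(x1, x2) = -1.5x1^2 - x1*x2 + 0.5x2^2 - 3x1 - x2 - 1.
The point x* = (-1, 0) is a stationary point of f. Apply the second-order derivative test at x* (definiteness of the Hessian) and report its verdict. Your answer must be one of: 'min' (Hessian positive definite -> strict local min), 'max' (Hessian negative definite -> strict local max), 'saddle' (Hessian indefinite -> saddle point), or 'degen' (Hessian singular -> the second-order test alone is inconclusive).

Compute the Hessian H = grad^2 f:
  H = [[-3, -1], [-1, 1]]
Verify stationarity: grad f(x*) = H x* + g = (0, 0).
Eigenvalues of H: -3.2361, 1.2361.
Eigenvalues have mixed signs, so H is indefinite -> x* is a saddle point.

saddle


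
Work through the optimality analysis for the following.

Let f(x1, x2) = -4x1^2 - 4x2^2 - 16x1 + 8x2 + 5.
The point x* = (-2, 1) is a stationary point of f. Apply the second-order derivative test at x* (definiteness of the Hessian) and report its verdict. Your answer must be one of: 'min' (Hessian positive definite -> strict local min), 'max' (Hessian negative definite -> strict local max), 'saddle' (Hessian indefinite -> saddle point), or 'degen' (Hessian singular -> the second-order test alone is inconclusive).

Compute the Hessian H = grad^2 f:
  H = [[-8, 0], [0, -8]]
Verify stationarity: grad f(x*) = H x* + g = (0, 0).
Eigenvalues of H: -8, -8.
Both eigenvalues < 0, so H is negative definite -> x* is a strict local max.

max


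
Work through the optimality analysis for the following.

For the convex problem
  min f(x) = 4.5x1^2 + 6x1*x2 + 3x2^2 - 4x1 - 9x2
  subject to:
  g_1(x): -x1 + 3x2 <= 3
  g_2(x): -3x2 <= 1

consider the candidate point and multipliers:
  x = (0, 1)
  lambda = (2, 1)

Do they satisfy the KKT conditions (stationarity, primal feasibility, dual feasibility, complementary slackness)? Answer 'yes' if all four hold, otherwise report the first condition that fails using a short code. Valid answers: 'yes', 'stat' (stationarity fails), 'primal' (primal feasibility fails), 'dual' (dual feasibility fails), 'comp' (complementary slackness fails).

Gradient of f: grad f(x) = Q x + c = (2, -3)
Constraint values g_i(x) = a_i^T x - b_i:
  g_1((0, 1)) = 0
  g_2((0, 1)) = -4
Stationarity residual: grad f(x) + sum_i lambda_i a_i = (0, 0)
  -> stationarity OK
Primal feasibility (all g_i <= 0): OK
Dual feasibility (all lambda_i >= 0): OK
Complementary slackness (lambda_i * g_i(x) = 0 for all i): FAILS

Verdict: the first failing condition is complementary_slackness -> comp.

comp


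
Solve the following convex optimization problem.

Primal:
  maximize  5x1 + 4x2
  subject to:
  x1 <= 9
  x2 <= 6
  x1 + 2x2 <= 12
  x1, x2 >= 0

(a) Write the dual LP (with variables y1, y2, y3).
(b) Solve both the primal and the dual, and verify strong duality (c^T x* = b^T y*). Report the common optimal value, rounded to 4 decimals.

The standard primal-dual pair for 'max c^T x s.t. A x <= b, x >= 0' is:
  Dual:  min b^T y  s.t.  A^T y >= c,  y >= 0.

So the dual LP is:
  minimize  9y1 + 6y2 + 12y3
  subject to:
    y1 + y3 >= 5
    y2 + 2y3 >= 4
    y1, y2, y3 >= 0

Solving the primal: x* = (9, 1.5).
  primal value c^T x* = 51.
Solving the dual: y* = (3, 0, 2).
  dual value b^T y* = 51.
Strong duality: c^T x* = b^T y*. Confirmed.

51


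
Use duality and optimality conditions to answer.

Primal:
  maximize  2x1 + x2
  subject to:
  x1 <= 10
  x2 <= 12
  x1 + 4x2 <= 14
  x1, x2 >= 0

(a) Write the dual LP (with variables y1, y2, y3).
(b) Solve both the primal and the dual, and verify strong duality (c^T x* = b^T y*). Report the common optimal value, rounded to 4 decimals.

The standard primal-dual pair for 'max c^T x s.t. A x <= b, x >= 0' is:
  Dual:  min b^T y  s.t.  A^T y >= c,  y >= 0.

So the dual LP is:
  minimize  10y1 + 12y2 + 14y3
  subject to:
    y1 + y3 >= 2
    y2 + 4y3 >= 1
    y1, y2, y3 >= 0

Solving the primal: x* = (10, 1).
  primal value c^T x* = 21.
Solving the dual: y* = (1.75, 0, 0.25).
  dual value b^T y* = 21.
Strong duality: c^T x* = b^T y*. Confirmed.

21


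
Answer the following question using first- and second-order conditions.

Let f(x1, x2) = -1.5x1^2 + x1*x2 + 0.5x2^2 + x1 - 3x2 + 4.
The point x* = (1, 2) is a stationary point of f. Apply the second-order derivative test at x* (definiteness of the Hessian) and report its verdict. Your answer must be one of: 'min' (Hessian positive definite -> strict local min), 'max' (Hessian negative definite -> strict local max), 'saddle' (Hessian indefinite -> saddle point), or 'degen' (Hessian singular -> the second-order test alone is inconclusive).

Compute the Hessian H = grad^2 f:
  H = [[-3, 1], [1, 1]]
Verify stationarity: grad f(x*) = H x* + g = (0, 0).
Eigenvalues of H: -3.2361, 1.2361.
Eigenvalues have mixed signs, so H is indefinite -> x* is a saddle point.

saddle
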